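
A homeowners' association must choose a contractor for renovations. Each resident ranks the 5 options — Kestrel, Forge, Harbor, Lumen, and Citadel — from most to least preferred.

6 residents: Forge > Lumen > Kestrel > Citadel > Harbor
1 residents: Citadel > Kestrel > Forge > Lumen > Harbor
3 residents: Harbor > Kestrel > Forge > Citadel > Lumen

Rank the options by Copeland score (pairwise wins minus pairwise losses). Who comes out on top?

Forge

Pairwise results:
  Kestrel vs Forge: Forge wins 6–4.
  Kestrel vs Harbor: Kestrel wins 7–3.
  Kestrel vs Lumen: Lumen wins 6–4.
  Kestrel vs Citadel: Kestrel wins 9–1.
  Forge vs Harbor: Forge wins 7–3.
  Forge vs Lumen: Forge wins 10–0.
  Forge vs Citadel: Forge wins 9–1.
  Harbor vs Lumen: Lumen wins 7–3.
  Harbor vs Citadel: Citadel wins 7–3.
  Lumen vs Citadel: Lumen wins 6–4.
Copeland scores (wins − losses):
  Kestrel: 2 − 2 = 0
  Forge: 4 − 0 = 4
  Harbor: 0 − 4 = -4
  Lumen: 3 − 1 = 2
  Citadel: 1 − 3 = -2
Forge has the best Copeland score.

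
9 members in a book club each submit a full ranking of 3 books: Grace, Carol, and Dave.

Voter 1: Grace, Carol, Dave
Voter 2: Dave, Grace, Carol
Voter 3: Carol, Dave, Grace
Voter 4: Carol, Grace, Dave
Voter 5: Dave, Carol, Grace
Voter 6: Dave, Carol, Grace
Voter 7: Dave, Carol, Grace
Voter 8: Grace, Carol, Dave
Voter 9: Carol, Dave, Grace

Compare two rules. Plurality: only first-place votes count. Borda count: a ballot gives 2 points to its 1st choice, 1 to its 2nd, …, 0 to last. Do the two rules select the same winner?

No

Plurality first-place counts: Grace 2, Carol 3, Dave 4 → Dave.
Borda totals: Grace 6, Carol 11, Dave 10 → Carol.
The two rules disagree: plurality picks Dave, Borda picks Carol.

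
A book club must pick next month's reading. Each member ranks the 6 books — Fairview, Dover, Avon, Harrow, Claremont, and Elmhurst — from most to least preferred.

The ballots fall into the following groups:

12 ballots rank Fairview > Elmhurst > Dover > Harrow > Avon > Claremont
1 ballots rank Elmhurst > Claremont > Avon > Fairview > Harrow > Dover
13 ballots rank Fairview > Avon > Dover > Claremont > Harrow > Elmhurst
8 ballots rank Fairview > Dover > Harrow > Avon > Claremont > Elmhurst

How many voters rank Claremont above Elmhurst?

Ballots ranking Claremont above Elmhurst: 13+8 = 21.
Ballots ranking Elmhurst above Claremont: 12+1 = 13.
So 21 of 34 voters prefer Claremont to Elmhurst.

21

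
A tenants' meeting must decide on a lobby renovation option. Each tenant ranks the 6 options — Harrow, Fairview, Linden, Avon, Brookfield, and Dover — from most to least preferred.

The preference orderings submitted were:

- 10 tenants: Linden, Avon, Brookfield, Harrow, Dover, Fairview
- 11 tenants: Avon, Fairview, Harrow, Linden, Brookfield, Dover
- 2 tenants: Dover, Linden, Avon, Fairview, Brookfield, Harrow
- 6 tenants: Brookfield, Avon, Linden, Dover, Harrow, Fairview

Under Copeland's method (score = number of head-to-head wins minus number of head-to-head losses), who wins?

Pairwise results:
  Harrow vs Fairview: Harrow wins 16–13.
  Harrow vs Linden: Linden wins 18–11.
  Harrow vs Avon: Avon wins 29–0.
  Harrow vs Brookfield: Brookfield wins 18–11.
  Harrow vs Dover: Harrow wins 21–8.
  Fairview vs Linden: Linden wins 18–11.
  Fairview vs Avon: Avon wins 29–0.
  Fairview vs Brookfield: Brookfield wins 16–13.
  Fairview vs Dover: Dover wins 18–11.
  Linden vs Avon: Avon wins 17–12.
  Linden vs Brookfield: Linden wins 23–6.
  Linden vs Dover: Linden wins 27–2.
  Avon vs Brookfield: Avon wins 23–6.
  Avon vs Dover: Avon wins 27–2.
  Brookfield vs Dover: Brookfield wins 27–2.
Copeland scores (wins − losses):
  Harrow: 2 − 3 = -1
  Fairview: 0 − 5 = -5
  Linden: 4 − 1 = 3
  Avon: 5 − 0 = 5
  Brookfield: 3 − 2 = 1
  Dover: 1 − 4 = -3
Avon has the best Copeland score.

Avon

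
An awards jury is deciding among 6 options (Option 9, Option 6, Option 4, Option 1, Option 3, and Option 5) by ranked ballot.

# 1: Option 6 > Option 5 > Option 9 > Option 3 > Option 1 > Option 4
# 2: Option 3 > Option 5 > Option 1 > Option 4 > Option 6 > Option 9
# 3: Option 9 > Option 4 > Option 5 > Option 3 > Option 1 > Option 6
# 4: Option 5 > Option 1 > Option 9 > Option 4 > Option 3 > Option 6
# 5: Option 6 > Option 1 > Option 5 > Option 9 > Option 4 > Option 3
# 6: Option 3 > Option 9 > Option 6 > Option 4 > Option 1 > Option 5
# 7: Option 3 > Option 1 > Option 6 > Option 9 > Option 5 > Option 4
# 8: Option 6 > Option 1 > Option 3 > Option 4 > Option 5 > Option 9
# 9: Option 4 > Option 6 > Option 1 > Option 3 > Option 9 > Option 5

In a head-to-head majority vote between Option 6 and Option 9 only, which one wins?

Ballots ranking Option 6 above Option 9: 6.
Ballots ranking Option 9 above Option 6: 3.
Option 6 wins the head-to-head, 6–3.

Option 6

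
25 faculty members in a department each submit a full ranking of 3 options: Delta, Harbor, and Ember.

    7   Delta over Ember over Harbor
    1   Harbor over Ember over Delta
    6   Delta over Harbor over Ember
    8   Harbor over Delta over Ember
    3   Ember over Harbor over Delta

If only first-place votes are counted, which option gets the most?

Delta

First-place vote totals:
  Delta: 13
  Harbor: 9
  Ember: 3
Delta has the most first-place votes.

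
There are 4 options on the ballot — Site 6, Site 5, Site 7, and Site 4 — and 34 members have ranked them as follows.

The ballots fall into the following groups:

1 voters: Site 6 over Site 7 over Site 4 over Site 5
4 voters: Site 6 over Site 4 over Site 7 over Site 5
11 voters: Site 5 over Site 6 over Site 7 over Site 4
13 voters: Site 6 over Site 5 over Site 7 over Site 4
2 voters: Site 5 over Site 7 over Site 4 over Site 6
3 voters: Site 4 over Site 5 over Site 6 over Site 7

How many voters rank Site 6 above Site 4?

29

Ballots ranking Site 6 above Site 4: 1+4+11+13 = 29.
Ballots ranking Site 4 above Site 6: 2+3 = 5.
So 29 of 34 voters prefer Site 6 to Site 4.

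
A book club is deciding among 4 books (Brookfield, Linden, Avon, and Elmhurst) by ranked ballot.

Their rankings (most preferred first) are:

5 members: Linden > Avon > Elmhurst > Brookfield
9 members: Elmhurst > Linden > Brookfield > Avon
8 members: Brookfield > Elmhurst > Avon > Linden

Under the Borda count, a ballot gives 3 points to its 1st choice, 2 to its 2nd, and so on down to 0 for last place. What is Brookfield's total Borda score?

Borda scores:
  Brookfield: 5·0 + 9·1 + 8·3 = 33
  Linden: 5·3 + 9·2 + 8·0 = 33
  Avon: 5·2 + 9·0 + 8·1 = 18
  Elmhurst: 5·1 + 9·3 + 8·2 = 48

33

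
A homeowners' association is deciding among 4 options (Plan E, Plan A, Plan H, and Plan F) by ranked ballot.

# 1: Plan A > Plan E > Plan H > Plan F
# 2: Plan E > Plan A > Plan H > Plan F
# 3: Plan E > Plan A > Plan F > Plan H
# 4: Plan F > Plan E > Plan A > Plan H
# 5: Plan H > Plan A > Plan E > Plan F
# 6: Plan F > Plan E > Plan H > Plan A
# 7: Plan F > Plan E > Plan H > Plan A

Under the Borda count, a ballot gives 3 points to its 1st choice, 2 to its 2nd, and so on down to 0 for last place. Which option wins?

Borda scores:
  Plan E: 2 + 3 + 3 + 2 + 1 + 2 + 2 = 15
  Plan A: 3 + 2 + 2 + 1 + 2 + 0 + 0 = 10
  Plan H: 1 + 1 + 0 + 0 + 3 + 1 + 1 = 7
  Plan F: 0 + 0 + 1 + 3 + 0 + 3 + 3 = 10
Plan E has the highest total.

Plan E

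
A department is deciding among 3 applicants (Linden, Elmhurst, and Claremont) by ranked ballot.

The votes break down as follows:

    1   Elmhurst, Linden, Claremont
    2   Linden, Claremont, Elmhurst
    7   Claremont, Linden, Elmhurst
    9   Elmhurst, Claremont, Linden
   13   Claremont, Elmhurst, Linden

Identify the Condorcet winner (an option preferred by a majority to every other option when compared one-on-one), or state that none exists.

Head-to-head results (32 voters total):
Linden vs Elmhurst: Elmhurst wins 23–9.
Linden vs Claremont: Claremont wins 29–3.
Elmhurst vs Claremont: Claremont wins 22–10.
Claremont beats each rival — Linden (29–3), Elmhurst (22–10) — so Claremont is the Condorcet winner.

Claremont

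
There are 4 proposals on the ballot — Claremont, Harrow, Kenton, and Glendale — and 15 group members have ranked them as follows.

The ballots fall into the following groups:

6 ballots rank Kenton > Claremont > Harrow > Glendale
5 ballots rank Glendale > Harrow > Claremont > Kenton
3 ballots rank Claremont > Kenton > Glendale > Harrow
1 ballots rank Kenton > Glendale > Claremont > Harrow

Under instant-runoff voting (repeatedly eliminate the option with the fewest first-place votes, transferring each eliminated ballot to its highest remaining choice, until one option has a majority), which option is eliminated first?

Harrow

Round 1: Kenton 7, Glendale 5, Claremont 3, Harrow 0. Harrow has the fewest and is eliminated.
Round 2: Kenton 7, Glendale 5, Claremont 3. Claremont has the fewest and is eliminated.
Round 3: Kenton 10, Glendale 5. Kenton has a majority.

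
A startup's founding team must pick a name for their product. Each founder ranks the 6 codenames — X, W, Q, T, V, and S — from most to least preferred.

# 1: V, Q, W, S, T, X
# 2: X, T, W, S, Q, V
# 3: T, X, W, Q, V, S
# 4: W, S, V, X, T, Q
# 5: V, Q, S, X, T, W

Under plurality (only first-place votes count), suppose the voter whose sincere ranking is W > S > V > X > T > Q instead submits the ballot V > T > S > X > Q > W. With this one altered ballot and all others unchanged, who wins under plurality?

First-place totals with the altered ballot: X 1, W 0, Q 0, T 1, V 3, S 0.
The winner is unchanged: still V.

V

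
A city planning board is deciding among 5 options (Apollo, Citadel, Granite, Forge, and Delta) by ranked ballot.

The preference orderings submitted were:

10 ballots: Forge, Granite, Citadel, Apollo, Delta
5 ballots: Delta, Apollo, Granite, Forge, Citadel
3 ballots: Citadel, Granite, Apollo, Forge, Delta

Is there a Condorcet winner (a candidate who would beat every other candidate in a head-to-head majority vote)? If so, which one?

Forge

Head-to-head results (18 voters total):
Apollo vs Citadel: Citadel wins 13–5.
Apollo vs Granite: Granite wins 13–5.
Apollo vs Forge: Forge wins 10–8.
Apollo vs Delta: Apollo wins 13–5.
Citadel vs Granite: Granite wins 15–3.
Citadel vs Forge: Forge wins 15–3.
Citadel vs Delta: Citadel wins 13–5.
Granite vs Forge: Forge wins 10–8.
Granite vs Delta: Granite wins 13–5.
Forge vs Delta: Forge wins 13–5.
Forge beats each rival — Apollo (10–8), Citadel (15–3), Granite (10–8), Delta (13–5) — so Forge is the Condorcet winner.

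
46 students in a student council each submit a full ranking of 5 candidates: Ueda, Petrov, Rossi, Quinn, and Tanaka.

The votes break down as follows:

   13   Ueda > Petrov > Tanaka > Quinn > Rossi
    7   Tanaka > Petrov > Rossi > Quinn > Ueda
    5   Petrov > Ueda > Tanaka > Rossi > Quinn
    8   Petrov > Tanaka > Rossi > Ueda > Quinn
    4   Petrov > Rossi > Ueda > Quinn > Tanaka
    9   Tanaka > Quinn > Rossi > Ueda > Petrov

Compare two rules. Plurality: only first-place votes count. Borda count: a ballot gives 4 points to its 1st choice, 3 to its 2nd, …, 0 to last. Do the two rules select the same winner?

Plurality first-place counts: Ueda 13, Petrov 17, Rossi 0, Quinn 0, Tanaka 16 → Petrov.
Borda totals: Ueda 92, Petrov 128, Rossi 65, Quinn 51, Tanaka 124 → Petrov.
The two rules agree on Petrov.

Yes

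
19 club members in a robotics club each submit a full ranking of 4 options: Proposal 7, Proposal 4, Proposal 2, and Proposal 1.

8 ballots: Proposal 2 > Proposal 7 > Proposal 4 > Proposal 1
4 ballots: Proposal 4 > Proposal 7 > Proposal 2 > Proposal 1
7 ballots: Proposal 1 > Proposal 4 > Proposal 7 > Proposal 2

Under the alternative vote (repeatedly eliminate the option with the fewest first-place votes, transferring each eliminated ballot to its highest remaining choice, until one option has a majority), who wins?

Round 1: Proposal 2 8, Proposal 1 7, Proposal 4 4, Proposal 7 0. Proposal 7 has the fewest and is eliminated.
Round 2: Proposal 2 8, Proposal 1 7, Proposal 4 4. Proposal 4 has the fewest and is eliminated.
Round 3: Proposal 2 12, Proposal 1 7. Proposal 2 has a majority.

Proposal 2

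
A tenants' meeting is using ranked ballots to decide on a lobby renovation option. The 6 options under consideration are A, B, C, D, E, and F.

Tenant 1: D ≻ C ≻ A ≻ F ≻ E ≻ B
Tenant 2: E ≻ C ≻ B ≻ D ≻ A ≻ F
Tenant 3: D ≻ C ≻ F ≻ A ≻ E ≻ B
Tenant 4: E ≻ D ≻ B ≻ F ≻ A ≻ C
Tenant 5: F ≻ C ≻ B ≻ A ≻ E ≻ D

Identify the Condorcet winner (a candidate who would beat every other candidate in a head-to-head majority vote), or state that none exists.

None — there is no Condorcet winner

Head-to-head results (5 voters total):
A vs B: B wins 3–2.
A vs C: C wins 4–1.
A vs D: D wins 4–1.
A vs E: A wins 3–2.
A vs F: F wins 3–2.
B vs C: C wins 4–1.
B vs D: D wins 3–2.
B vs E: E wins 4–1.
B vs F: F wins 3–2.
C vs D: D wins 3–2.
C vs E: C wins 3–2.
C vs F: C wins 3–2.
D vs E: E wins 3–2.
D vs F: D wins 4–1.
E vs F: F wins 3–2.
No candidate beats all others: A beats E beats B beats A, a majority cycle.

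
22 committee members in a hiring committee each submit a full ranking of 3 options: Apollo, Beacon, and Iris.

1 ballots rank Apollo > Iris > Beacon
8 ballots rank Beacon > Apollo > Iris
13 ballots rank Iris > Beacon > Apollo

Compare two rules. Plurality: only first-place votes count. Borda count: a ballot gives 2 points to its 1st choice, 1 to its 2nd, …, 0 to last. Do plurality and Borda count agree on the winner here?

No

Plurality first-place counts: Apollo 1, Beacon 8, Iris 13 → Iris.
Borda totals: Apollo 10, Beacon 29, Iris 27 → Beacon.
The two rules disagree: plurality picks Iris, Borda picks Beacon.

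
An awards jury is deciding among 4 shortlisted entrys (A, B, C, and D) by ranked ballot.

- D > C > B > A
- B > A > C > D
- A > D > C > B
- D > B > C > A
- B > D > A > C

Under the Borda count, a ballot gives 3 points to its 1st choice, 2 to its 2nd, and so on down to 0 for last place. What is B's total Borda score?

9

Borda scores:
  A: 0 + 2 + 3 + 0 + 1 = 6
  B: 1 + 3 + 0 + 2 + 3 = 9
  C: 2 + 1 + 1 + 1 + 0 = 5
  D: 3 + 0 + 2 + 3 + 2 = 10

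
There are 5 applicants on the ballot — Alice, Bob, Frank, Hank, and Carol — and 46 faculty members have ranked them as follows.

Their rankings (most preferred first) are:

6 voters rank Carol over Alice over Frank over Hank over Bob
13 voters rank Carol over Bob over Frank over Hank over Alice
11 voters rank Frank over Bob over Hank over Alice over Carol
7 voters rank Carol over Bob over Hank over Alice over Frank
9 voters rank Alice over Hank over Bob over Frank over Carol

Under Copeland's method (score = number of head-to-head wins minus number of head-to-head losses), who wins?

Carol

Pairwise results:
  Alice vs Bob: Bob wins 31–15.
  Alice vs Frank: Frank wins 24–22.
  Alice vs Hank: Hank wins 31–15.
  Alice vs Carol: Carol wins 26–20.
  Bob vs Frank: Bob wins 29–17.
  Bob vs Hank: Bob wins 31–15.
  Bob vs Carol: Carol wins 26–20.
  Frank vs Hank: Frank wins 30–16.
  Frank vs Carol: Carol wins 26–20.
  Hank vs Carol: Carol wins 26–20.
Copeland scores (wins − losses):
  Alice: 0 − 4 = -4
  Bob: 3 − 1 = 2
  Frank: 2 − 2 = 0
  Hank: 1 − 3 = -2
  Carol: 4 − 0 = 4
Carol has the best Copeland score.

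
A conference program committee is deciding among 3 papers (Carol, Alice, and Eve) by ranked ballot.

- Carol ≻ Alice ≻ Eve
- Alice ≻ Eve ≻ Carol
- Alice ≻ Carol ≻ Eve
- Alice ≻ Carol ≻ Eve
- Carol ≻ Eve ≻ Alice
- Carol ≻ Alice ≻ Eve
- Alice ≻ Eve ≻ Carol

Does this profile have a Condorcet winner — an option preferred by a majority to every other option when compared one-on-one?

Head-to-head results (7 voters total):
Carol vs Alice: Alice wins 4–3.
Carol vs Eve: Carol wins 5–2.
Alice vs Eve: Alice wins 6–1.
Alice beats each rival — Carol (4–3), Eve (6–1) — so Alice is the Condorcet winner.

Yes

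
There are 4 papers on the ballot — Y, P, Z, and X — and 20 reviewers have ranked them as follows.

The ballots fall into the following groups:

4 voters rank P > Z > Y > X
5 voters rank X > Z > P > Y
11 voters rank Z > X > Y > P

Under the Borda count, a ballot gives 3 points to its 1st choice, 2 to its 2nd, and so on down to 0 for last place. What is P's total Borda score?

Borda scores:
  Y: 4·1 + 5·0 + 11·1 = 15
  P: 4·3 + 5·1 + 11·0 = 17
  Z: 4·2 + 5·2 + 11·3 = 51
  X: 4·0 + 5·3 + 11·2 = 37

17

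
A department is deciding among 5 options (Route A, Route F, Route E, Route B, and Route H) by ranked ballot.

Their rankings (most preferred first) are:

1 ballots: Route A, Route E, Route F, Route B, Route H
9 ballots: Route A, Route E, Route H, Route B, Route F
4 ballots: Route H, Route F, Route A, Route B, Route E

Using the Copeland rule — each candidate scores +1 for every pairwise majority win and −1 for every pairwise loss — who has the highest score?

Route A

Pairwise results:
  Route A vs Route F: Route A wins 10–4.
  Route A vs Route E: Route A wins 14–0.
  Route A vs Route B: Route A wins 14–0.
  Route A vs Route H: Route A wins 10–4.
  Route F vs Route E: Route E wins 10–4.
  Route F vs Route B: Route B wins 9–5.
  Route F vs Route H: Route H wins 13–1.
  Route E vs Route B: Route E wins 10–4.
  Route E vs Route H: Route E wins 10–4.
  Route B vs Route H: Route H wins 13–1.
Copeland scores (wins − losses):
  Route A: 4 − 0 = 4
  Route F: 0 − 4 = -4
  Route E: 3 − 1 = 2
  Route B: 1 − 3 = -2
  Route H: 2 − 2 = 0
Route A has the best Copeland score.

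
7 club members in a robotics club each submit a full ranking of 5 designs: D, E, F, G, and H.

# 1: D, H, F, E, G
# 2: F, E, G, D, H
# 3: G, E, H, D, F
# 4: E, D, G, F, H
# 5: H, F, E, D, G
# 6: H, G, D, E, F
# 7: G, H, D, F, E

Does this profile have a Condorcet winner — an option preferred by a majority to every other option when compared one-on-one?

Head-to-head results (7 voters total):
D vs E: E wins 4–3.
D vs F: D wins 5–2.
D vs G: G wins 4–3.
D vs H: H wins 4–3.
E vs F: F wins 4–3.
E vs G: E wins 4–3.
E vs H: H wins 4–3.
F vs G: G wins 4–3.
F vs H: H wins 5–2.
G vs H: G wins 4–3.
No candidate beats all others: D beats F beats E beats D, a majority cycle.

No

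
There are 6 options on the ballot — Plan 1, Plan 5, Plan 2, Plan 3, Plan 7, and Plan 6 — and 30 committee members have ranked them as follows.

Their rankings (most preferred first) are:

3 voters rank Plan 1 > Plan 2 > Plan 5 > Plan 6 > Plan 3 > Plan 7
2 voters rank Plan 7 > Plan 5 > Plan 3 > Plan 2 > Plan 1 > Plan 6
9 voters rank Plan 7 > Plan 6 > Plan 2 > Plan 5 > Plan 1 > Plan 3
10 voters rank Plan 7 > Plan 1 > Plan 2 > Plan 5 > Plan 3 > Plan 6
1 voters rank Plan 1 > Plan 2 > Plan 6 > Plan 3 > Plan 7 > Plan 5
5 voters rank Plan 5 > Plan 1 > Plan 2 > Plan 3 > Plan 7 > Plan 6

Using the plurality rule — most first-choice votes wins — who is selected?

First-place vote totals:
  Plan 1: 4
  Plan 5: 5
  Plan 2: 0
  Plan 3: 0
  Plan 7: 21
  Plan 6: 0
Plan 7 has the most first-place votes.

Plan 7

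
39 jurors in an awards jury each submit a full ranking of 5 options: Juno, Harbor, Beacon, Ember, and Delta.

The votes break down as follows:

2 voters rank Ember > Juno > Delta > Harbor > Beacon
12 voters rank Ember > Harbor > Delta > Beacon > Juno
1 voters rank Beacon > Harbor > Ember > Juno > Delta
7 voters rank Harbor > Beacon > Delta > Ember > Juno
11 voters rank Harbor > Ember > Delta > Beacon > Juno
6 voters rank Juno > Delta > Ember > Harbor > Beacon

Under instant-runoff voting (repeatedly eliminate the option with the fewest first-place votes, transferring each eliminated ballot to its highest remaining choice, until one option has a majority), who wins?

Round 1: Harbor 18, Ember 14, Juno 6, Beacon 1, Delta 0. Delta has the fewest and is eliminated.
Round 2: Harbor 18, Ember 14, Juno 6, Beacon 1. Beacon has the fewest and is eliminated.
Round 3: Harbor 19, Ember 14, Juno 6. Juno has the fewest and is eliminated.
Round 4: Ember 20, Harbor 19. Ember has a majority.

Ember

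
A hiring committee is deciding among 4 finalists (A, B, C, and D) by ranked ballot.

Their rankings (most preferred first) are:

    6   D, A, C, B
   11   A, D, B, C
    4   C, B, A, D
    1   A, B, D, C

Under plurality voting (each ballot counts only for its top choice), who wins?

A

First-place vote totals:
  A: 12
  B: 0
  C: 4
  D: 6
A has the most first-place votes.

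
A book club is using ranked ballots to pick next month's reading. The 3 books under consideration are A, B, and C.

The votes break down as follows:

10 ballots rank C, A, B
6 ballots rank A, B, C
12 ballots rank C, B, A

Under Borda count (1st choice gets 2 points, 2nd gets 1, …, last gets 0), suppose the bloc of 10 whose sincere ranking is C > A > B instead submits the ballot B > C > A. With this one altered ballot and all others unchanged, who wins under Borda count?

Borda totals with the altered ballot: A 12, B 38, C 34.
The switch changes the winner from C to B.

B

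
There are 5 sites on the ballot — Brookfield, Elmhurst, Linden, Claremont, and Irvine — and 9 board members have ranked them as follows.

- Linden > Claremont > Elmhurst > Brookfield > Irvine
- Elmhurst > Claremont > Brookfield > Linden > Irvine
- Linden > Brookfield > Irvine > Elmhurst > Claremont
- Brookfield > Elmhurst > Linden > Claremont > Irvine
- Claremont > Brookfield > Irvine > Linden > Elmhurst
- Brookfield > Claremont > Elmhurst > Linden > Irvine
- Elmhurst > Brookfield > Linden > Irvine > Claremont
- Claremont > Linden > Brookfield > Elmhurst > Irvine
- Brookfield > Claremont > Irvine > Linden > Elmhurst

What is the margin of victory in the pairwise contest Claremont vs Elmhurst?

Ballots ranking Claremont above Elmhurst: 5.
Ballots ranking Elmhurst above Claremont: 4.
Claremont wins 5–4, a margin of 1.

1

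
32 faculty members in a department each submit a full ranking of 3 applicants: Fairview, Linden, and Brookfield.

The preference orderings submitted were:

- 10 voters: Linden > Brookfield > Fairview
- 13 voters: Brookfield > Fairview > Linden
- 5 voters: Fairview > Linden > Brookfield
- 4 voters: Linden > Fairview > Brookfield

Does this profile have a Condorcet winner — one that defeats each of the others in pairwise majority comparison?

No

Head-to-head results (32 voters total):
Fairview vs Linden: Fairview wins 18–14.
Fairview vs Brookfield: Brookfield wins 23–9.
Linden vs Brookfield: Linden wins 19–13.
No candidate beats all others: Fairview beats Linden beats Brookfield beats Fairview, a majority cycle.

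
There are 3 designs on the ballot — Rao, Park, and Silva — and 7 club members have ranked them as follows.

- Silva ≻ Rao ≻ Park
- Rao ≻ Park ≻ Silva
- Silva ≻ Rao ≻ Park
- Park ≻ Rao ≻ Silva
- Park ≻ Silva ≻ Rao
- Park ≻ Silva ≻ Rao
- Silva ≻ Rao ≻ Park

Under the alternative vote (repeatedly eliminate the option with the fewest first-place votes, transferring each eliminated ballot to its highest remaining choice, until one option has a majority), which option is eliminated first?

Round 1: Park 3, Silva 3, Rao 1. Rao has the fewest and is eliminated.
Round 2: Park 4, Silva 3. Park has a majority.

Rao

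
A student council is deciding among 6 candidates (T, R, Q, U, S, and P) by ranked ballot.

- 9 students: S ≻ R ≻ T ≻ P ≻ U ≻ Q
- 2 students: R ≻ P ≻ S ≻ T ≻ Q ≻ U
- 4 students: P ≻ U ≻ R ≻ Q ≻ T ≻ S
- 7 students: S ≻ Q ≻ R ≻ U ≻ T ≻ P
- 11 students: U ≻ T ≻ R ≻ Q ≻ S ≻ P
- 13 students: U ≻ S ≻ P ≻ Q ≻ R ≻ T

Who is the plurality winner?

First-place vote totals:
  T: 0
  R: 2
  Q: 0
  U: 24
  S: 16
  P: 4
U has the most first-place votes.

U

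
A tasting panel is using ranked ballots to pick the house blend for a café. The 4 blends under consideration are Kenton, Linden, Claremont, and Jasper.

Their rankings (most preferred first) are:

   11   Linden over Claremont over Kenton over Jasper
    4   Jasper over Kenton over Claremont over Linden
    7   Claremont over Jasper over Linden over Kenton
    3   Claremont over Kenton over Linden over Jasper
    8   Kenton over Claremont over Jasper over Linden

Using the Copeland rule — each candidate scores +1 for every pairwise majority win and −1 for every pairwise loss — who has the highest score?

Pairwise results:
  Kenton vs Linden: Linden wins 18–15.
  Kenton vs Claremont: Claremont wins 21–12.
  Kenton vs Jasper: Kenton wins 22–11.
  Linden vs Claremont: Claremont wins 22–11.
  Linden vs Jasper: Jasper wins 19–14.
  Claremont vs Jasper: Claremont wins 29–4.
Copeland scores (wins − losses):
  Kenton: 1 − 2 = -1
  Linden: 1 − 2 = -1
  Claremont: 3 − 0 = 3
  Jasper: 1 − 2 = -1
Claremont has the best Copeland score.

Claremont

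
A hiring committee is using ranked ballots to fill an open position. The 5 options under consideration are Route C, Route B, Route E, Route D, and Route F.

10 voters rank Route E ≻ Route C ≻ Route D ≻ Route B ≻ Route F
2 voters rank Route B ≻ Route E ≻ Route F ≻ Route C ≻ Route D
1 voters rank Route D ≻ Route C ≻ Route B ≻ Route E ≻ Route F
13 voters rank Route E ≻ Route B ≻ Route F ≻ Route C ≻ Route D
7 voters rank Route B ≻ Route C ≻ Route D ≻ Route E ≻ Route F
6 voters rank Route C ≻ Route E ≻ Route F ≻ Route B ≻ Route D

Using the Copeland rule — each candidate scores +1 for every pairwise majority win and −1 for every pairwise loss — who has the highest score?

Pairwise results:
  Route C vs Route B: Route B wins 22–17.
  Route C vs Route E: Route E wins 25–14.
  Route C vs Route D: Route C wins 38–1.
  Route C vs Route F: Route C wins 24–15.
  Route B vs Route E: Route E wins 29–10.
  Route B vs Route D: Route B wins 28–11.
  Route B vs Route F: Route B wins 33–6.
  Route E vs Route D: Route E wins 31–8.
  Route E vs Route F: Route E wins 39–0.
  Route D vs Route F: Route F wins 21–18.
Copeland scores (wins − losses):
  Route C: 2 − 2 = 0
  Route B: 3 − 1 = 2
  Route E: 4 − 0 = 4
  Route D: 0 − 4 = -4
  Route F: 1 − 3 = -2
Route E has the best Copeland score.

Route E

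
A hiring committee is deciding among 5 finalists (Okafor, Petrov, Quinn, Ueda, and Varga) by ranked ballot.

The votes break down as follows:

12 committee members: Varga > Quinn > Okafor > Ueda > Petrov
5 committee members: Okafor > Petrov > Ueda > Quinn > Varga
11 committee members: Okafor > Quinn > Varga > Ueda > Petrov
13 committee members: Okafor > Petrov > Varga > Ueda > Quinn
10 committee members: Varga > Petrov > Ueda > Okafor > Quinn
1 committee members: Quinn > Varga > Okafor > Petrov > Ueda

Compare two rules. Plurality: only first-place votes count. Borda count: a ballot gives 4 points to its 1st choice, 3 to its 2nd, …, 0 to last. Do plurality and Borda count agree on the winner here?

Yes

Plurality first-place counts: Okafor 29, Petrov 0, Quinn 1, Ueda 0, Varga 22 → Okafor.
Borda totals: Okafor 152, Petrov 85, Quinn 78, Ueda 66, Varga 139 → Okafor.
The two rules agree on Okafor.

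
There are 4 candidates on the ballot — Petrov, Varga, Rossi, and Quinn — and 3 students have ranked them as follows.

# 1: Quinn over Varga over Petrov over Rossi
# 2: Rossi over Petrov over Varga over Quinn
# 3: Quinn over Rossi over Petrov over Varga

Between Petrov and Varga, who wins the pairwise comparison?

Petrov

Ballots ranking Petrov above Varga: 2.
Ballots ranking Varga above Petrov: 1.
Petrov wins the head-to-head, 2–1.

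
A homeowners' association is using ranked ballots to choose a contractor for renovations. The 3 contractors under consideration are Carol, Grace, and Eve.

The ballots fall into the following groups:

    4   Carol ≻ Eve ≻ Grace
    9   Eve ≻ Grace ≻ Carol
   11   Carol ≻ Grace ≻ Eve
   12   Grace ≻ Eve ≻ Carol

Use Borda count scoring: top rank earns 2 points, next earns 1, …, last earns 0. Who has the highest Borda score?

Grace

Borda scores:
  Carol: 4·2 + 9·0 + 11·2 + 12·0 = 30
  Grace: 4·0 + 9·1 + 11·1 + 12·2 = 44
  Eve: 4·1 + 9·2 + 11·0 + 12·1 = 34
Grace has the highest total.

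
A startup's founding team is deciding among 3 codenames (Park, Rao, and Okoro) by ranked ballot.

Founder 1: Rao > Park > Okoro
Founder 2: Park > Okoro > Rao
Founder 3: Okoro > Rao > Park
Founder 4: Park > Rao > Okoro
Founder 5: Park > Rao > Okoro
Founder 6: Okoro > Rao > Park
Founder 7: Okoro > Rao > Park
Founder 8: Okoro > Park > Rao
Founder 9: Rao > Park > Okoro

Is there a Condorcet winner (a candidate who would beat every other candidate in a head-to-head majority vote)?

Head-to-head results (9 voters total):
Park vs Rao: Rao wins 5–4.
Park vs Okoro: Park wins 5–4.
Rao vs Okoro: Okoro wins 5–4.
No candidate beats all others: Park beats Okoro beats Rao beats Park, a majority cycle.

No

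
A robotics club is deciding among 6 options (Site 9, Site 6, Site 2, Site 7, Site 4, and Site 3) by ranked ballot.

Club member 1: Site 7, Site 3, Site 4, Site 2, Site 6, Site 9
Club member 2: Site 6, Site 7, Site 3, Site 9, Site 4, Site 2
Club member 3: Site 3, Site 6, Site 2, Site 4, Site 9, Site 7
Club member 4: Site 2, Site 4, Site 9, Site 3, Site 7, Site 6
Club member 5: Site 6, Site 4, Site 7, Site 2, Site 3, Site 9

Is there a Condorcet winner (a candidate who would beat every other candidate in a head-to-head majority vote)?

No

Head-to-head results (5 voters total):
Site 9 vs Site 6: Site 6 wins 4–1.
Site 9 vs Site 2: Site 2 wins 4–1.
Site 9 vs Site 7: Site 7 wins 3–2.
Site 9 vs Site 4: Site 4 wins 4–1.
Site 9 vs Site 3: Site 3 wins 4–1.
Site 6 vs Site 2: Site 6 wins 3–2.
Site 6 vs Site 7: Site 6 wins 3–2.
Site 6 vs Site 4: Site 6 wins 3–2.
Site 6 vs Site 3: Site 3 wins 3–2.
Site 2 vs Site 7: Site 7 wins 3–2.
Site 2 vs Site 4: Site 4 wins 3–2.
Site 2 vs Site 3: Site 3 wins 3–2.
Site 7 vs Site 4: Site 4 wins 3–2.
Site 7 vs Site 3: Site 7 wins 3–2.
Site 4 vs Site 3: Site 3 wins 3–2.
No candidate beats all others: Site 6 beats Site 7 beats Site 3 beats Site 6, a majority cycle.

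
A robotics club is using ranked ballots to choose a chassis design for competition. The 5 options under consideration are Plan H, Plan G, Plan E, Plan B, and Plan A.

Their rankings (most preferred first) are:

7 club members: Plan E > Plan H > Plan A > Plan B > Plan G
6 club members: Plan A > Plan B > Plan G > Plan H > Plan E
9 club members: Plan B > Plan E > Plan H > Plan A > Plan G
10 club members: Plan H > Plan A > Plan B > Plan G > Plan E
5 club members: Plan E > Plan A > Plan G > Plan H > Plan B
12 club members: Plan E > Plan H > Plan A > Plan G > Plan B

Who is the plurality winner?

Plan E

First-place vote totals:
  Plan H: 10
  Plan G: 0
  Plan E: 24
  Plan B: 9
  Plan A: 6
Plan E has the most first-place votes.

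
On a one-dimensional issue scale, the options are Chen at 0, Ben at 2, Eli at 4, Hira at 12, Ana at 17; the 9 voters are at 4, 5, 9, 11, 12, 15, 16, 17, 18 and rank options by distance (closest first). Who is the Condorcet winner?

With single-peaked preferences on a line, the Condorcet winner is the candidate closest to the median voter.
The median voter (position 12) is closest to Hira at 12.
Check: Hira vs Ben — voters closer to Hira: 7 of 9.

Hira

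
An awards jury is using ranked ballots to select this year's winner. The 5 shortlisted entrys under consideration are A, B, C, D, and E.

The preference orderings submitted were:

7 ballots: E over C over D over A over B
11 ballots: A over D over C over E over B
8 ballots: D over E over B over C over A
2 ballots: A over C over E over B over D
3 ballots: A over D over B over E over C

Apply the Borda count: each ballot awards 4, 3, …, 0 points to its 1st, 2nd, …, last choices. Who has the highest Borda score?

Borda scores:
  A: 7·1 + 11·4 + 8·0 + 2·4 + 3·4 = 71
  B: 7·0 + 11·0 + 8·2 + 2·1 + 3·2 = 24
  C: 7·3 + 11·2 + 8·1 + 2·3 + 3·0 = 57
  D: 7·2 + 11·3 + 8·4 + 2·0 + 3·3 = 88
  E: 7·4 + 11·1 + 8·3 + 2·2 + 3·1 = 70
D has the highest total.

D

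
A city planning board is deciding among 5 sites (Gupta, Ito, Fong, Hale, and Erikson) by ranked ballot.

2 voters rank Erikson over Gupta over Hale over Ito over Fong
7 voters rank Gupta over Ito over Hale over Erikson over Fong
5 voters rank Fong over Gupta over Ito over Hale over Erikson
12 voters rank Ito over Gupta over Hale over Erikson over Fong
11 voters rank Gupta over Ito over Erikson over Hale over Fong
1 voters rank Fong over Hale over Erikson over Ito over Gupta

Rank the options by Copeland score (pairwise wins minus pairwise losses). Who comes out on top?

Pairwise results:
  Gupta vs Ito: Gupta wins 25–13.
  Gupta vs Fong: Gupta wins 32–6.
  Gupta vs Hale: Gupta wins 37–1.
  Gupta vs Erikson: Gupta wins 35–3.
  Ito vs Fong: Ito wins 32–6.
  Ito vs Hale: Ito wins 35–3.
  Ito vs Erikson: Ito wins 35–3.
  Fong vs Hale: Hale wins 32–6.
  Fong vs Erikson: Erikson wins 32–6.
  Hale vs Erikson: Hale wins 25–13.
Copeland scores (wins − losses):
  Gupta: 4 − 0 = 4
  Ito: 3 − 1 = 2
  Fong: 0 − 4 = -4
  Hale: 2 − 2 = 0
  Erikson: 1 − 3 = -2
Gupta has the best Copeland score.

Gupta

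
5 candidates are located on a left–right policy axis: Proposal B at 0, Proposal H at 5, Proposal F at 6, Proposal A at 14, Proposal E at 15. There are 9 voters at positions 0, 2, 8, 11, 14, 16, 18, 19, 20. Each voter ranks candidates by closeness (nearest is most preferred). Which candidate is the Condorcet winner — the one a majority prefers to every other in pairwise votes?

With single-peaked preferences on a line, the Condorcet winner is the candidate closest to the median voter.
The median voter (position 14) is closest to Proposal A at 14.
Check: Proposal A vs Proposal E — voters closer to Proposal A: 5 of 9.

Proposal A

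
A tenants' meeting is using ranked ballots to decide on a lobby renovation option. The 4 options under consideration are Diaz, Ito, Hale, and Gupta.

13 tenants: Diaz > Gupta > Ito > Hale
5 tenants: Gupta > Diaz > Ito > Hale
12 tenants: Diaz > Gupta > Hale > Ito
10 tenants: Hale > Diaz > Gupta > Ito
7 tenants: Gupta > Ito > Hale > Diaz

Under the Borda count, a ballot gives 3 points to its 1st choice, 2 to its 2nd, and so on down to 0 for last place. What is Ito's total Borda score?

Borda scores:
  Diaz: 13·3 + 5·2 + 12·3 + 10·2 + 7·0 = 105
  Ito: 13·1 + 5·1 + 12·0 + 10·0 + 7·2 = 32
  Hale: 13·0 + 5·0 + 12·1 + 10·3 + 7·1 = 49
  Gupta: 13·2 + 5·3 + 12·2 + 10·1 + 7·3 = 96

32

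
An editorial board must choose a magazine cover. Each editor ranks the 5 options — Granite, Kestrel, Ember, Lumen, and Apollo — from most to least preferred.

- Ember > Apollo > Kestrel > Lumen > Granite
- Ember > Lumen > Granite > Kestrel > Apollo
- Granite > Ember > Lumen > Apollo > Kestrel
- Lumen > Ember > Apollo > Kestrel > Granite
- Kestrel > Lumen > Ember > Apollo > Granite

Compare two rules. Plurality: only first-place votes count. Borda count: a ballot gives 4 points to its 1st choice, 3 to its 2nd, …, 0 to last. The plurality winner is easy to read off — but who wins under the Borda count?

Ember

Plurality first-place counts: Granite 1, Kestrel 1, Ember 2, Lumen 1, Apollo 0 → Ember.
Borda totals: Granite 6, Kestrel 8, Ember 16, Lumen 13, Apollo 7 → Ember.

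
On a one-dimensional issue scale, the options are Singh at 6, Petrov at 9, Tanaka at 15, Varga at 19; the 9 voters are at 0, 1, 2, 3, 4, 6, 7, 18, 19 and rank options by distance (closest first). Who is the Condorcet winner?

With single-peaked preferences on a line, the Condorcet winner is the candidate closest to the median voter.
The median voter (position 4) is closest to Singh at 6.
Check: Singh vs Varga — voters closer to Singh: 7 of 9.

Singh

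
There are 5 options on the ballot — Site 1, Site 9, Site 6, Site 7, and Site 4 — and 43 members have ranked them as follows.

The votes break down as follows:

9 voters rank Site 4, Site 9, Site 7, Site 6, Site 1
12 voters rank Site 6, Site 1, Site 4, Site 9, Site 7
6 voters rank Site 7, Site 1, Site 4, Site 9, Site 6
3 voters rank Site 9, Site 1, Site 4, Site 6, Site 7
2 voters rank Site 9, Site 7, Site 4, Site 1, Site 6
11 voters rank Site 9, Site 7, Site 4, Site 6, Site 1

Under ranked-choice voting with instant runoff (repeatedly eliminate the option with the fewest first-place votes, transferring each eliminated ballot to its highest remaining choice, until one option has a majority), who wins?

Site 4

Round 1: Site 9 16, Site 6 12, Site 4 9, Site 7 6, Site 1 0. Site 1 has the fewest and is eliminated.
Round 2: Site 9 16, Site 6 12, Site 4 9, Site 7 6. Site 7 has the fewest and is eliminated.
Round 3: Site 9 16, Site 4 15, Site 6 12. Site 6 has the fewest and is eliminated.
Round 4: Site 4 27, Site 9 16. Site 4 has a majority.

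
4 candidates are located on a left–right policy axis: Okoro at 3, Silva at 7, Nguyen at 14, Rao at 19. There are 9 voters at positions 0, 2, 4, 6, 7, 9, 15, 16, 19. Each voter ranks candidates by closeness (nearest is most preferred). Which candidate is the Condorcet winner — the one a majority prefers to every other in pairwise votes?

Silva

With single-peaked preferences on a line, the Condorcet winner is the candidate closest to the median voter.
The median voter (position 7) is closest to Silva at 7.
Check: Silva vs Nguyen — voters closer to Silva: 6 of 9.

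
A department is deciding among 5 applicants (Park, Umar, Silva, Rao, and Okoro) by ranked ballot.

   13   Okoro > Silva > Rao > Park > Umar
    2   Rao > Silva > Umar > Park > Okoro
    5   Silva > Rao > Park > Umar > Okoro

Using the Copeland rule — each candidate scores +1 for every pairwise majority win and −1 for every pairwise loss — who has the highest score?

Okoro

Pairwise results:
  Park vs Umar: Park wins 18–2.
  Park vs Silva: Silva wins 20–0.
  Park vs Rao: Rao wins 20–0.
  Park vs Okoro: Okoro wins 13–7.
  Umar vs Silva: Silva wins 20–0.
  Umar vs Rao: Rao wins 20–0.
  Umar vs Okoro: Okoro wins 13–7.
  Silva vs Rao: Silva wins 18–2.
  Silva vs Okoro: Okoro wins 13–7.
  Rao vs Okoro: Okoro wins 13–7.
Copeland scores (wins − losses):
  Park: 1 − 3 = -2
  Umar: 0 − 4 = -4
  Silva: 3 − 1 = 2
  Rao: 2 − 2 = 0
  Okoro: 4 − 0 = 4
Okoro has the best Copeland score.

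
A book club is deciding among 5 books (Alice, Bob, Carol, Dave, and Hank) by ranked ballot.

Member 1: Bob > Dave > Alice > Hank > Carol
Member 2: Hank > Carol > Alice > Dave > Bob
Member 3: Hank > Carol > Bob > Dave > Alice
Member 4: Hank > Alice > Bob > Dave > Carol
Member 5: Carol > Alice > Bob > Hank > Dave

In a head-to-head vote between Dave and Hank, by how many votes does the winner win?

Ballots ranking Dave above Hank: 1.
Ballots ranking Hank above Dave: 4.
Hank wins 4–1, a margin of 3.

3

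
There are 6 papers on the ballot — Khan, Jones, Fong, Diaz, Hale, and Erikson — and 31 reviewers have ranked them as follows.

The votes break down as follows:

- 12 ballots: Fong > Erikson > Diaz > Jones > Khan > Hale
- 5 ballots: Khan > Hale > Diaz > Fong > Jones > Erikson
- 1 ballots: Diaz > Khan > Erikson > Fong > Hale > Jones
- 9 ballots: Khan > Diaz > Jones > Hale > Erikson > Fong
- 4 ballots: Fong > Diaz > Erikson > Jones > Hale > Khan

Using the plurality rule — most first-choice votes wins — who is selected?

Fong

First-place vote totals:
  Khan: 14
  Jones: 0
  Fong: 16
  Diaz: 1
  Hale: 0
  Erikson: 0
Fong has the most first-place votes.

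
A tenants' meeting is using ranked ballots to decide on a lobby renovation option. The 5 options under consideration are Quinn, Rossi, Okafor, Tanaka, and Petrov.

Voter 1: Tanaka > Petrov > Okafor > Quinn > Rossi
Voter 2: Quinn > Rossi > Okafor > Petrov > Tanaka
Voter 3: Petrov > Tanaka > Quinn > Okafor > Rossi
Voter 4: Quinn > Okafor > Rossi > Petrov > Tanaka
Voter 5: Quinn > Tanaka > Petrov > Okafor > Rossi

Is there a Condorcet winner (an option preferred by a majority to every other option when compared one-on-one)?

Head-to-head results (5 voters total):
Quinn vs Rossi: Quinn wins 5–0.
Quinn vs Okafor: Quinn wins 4–1.
Quinn vs Tanaka: Quinn wins 3–2.
Quinn vs Petrov: Quinn wins 3–2.
Rossi vs Okafor: Okafor wins 4–1.
Rossi vs Tanaka: Tanaka wins 3–2.
Rossi vs Petrov: Petrov wins 3–2.
Okafor vs Tanaka: Tanaka wins 3–2.
Okafor vs Petrov: Petrov wins 3–2.
Tanaka vs Petrov: Petrov wins 3–2.
Quinn beats each rival — Rossi (5–0), Okafor (4–1), Tanaka (3–2), Petrov (3–2) — so Quinn is the Condorcet winner.

Yes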